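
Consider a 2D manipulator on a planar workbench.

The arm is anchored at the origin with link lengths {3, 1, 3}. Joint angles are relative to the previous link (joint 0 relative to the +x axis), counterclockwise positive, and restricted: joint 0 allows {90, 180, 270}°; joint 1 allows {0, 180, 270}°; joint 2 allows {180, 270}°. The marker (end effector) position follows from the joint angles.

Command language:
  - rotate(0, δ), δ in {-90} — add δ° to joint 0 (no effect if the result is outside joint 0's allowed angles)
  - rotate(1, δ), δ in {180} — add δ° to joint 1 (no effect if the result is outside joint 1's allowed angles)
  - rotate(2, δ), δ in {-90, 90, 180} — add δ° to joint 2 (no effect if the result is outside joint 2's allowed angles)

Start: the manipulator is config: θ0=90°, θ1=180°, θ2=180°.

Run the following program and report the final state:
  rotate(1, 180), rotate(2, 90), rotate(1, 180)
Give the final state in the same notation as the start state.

config: θ0=90°, θ1=180°, θ2=270°

from: config: θ0=90°, θ1=180°, θ2=180°
step 1 (rotate(1, 180)): config: θ0=90°, θ1=0°, θ2=180°
step 2 (rotate(2, 90)): config: θ0=90°, θ1=0°, θ2=270°
step 3 (rotate(1, 180)): config: θ0=90°, θ1=180°, θ2=270°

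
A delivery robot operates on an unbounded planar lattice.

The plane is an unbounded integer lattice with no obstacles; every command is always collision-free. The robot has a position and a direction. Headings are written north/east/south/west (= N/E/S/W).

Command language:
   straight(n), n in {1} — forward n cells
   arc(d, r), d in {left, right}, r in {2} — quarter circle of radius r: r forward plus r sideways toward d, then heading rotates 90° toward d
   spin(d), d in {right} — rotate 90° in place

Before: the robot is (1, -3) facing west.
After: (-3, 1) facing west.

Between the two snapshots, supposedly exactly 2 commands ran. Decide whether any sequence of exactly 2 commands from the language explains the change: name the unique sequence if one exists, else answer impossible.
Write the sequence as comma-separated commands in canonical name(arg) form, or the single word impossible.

arc(right, 2), arc(left, 2)

key: order matters: swapping arc(right, 2) and arc(left, 2) lands elsewhere
start: (1, -3) facing west
1. arc(right, 2) → (-1, -1) facing north
2. arc(left, 2) → (-3, 1) facing west
uniquely the one of 16 2-step routes that fits.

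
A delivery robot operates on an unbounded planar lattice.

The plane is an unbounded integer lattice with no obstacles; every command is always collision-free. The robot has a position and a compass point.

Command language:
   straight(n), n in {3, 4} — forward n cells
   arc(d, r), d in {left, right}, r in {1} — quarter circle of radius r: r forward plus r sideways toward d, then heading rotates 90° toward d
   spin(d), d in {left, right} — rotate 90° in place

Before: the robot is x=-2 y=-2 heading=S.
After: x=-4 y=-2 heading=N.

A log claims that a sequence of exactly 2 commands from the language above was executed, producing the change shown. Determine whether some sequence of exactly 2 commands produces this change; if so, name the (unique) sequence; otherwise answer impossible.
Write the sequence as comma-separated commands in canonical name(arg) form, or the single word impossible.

key: position moved to (-4,-2) AND the heading swung to N — translation plus rotation needed
t0: x=-2 y=-2 heading=S
[1] after arc(right, 1): x=-3 y=-3 heading=W
[2] after arc(right, 1): x=-4 y=-2 heading=N
no other 2-command option fits: unique.

arc(right, 1), arc(right, 1)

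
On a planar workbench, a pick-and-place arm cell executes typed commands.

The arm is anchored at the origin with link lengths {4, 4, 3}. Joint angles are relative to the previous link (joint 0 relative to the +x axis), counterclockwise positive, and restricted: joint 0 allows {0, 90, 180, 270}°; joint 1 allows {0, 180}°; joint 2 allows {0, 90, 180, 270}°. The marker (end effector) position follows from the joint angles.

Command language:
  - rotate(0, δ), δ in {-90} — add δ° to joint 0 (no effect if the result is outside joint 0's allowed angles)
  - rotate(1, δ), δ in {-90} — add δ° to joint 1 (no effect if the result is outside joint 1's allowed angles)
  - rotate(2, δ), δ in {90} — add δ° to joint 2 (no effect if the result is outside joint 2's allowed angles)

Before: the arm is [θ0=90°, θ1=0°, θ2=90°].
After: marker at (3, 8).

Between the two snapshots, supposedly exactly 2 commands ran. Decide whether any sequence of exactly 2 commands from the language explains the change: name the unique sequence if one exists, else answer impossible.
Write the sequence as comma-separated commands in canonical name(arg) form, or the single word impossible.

from: [θ0=90°, θ1=0°, θ2=90°]
step 1 (rotate(2, 90)): [θ0=90°, θ1=0°, θ2=180°]
step 2 (rotate(2, 90)): [θ0=90°, θ1=0°, θ2=270°]
all 9 alternatives checked — unique.

rotate(2, 90), rotate(2, 90)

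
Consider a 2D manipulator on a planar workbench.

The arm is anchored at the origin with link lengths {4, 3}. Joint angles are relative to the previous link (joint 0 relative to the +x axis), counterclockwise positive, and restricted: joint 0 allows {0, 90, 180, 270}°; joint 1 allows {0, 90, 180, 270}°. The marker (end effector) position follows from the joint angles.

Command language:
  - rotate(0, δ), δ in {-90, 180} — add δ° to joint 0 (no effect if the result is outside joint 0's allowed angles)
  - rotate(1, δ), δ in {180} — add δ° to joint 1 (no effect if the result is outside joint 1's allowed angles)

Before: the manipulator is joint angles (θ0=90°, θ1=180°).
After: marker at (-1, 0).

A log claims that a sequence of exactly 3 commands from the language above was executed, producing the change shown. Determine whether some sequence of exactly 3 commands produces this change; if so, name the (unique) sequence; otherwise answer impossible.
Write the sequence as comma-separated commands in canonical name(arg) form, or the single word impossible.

start: joint angles (θ0=90°, θ1=180°)
[1] after rotate(0, -90): joint angles (θ0=0°, θ1=180°)
[2] after rotate(0, -90): joint angles (θ0=270°, θ1=180°)
[3] after rotate(0, -90): joint angles (θ0=180°, θ1=180°)
no other 3-command option fits: unique.

rotate(0, -90), rotate(0, -90), rotate(0, -90)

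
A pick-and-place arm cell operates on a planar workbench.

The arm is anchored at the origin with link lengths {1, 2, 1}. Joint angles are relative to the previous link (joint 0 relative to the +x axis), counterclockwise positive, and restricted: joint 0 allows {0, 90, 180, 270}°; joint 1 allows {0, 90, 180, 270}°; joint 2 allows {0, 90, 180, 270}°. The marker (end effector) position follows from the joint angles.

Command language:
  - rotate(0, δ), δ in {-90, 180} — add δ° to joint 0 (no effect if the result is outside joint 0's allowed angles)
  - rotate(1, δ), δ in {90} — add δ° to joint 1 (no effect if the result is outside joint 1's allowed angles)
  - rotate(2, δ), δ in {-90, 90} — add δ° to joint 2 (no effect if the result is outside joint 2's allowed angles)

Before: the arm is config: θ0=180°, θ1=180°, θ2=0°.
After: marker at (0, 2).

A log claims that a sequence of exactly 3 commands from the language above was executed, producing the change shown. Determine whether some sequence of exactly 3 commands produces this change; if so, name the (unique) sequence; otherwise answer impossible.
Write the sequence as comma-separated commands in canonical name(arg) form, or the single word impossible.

from: config: θ0=180°, θ1=180°, θ2=0°
[1] after rotate(0, -90): config: θ0=90°, θ1=180°, θ2=0°
[2] after rotate(0, -90): config: θ0=0°, θ1=180°, θ2=0°
[3] after rotate(0, -90): config: θ0=270°, θ1=180°, θ2=0°
no other 3-command option fits: unique.

rotate(0, -90), rotate(0, -90), rotate(0, -90)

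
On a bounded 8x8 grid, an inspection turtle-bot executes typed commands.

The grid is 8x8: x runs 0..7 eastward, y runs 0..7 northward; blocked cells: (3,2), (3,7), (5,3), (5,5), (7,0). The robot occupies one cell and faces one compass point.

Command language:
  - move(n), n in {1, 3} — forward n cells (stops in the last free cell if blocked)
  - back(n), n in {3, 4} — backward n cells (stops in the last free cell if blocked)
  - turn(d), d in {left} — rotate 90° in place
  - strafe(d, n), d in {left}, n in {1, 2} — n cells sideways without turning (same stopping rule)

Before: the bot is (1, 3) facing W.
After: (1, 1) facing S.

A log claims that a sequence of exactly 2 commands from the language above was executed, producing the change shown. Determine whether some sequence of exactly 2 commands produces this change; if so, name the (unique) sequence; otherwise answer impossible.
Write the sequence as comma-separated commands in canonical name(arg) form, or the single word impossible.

strafe(left, 2), turn(left)

key: cell and facing (now S) both changed — the 2 commands mix motion and turning
from: (1, 3) facing W
t=1 strafe(left, 2) ⇒ (1, 1) facing W
t=2 turn(left) ⇒ (1, 1) facing S
uniquely the one of 49 2-step routes that fits.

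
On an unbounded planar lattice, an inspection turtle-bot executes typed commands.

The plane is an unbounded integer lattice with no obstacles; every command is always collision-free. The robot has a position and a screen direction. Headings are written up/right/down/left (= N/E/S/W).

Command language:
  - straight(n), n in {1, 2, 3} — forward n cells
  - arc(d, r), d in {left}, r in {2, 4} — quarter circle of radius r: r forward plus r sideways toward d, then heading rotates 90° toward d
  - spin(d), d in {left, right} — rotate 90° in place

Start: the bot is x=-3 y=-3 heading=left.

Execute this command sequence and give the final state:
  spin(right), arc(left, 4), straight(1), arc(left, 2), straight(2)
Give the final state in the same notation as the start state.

x=-10 y=-3 heading=down

start: x=-3 y=-3 heading=left
[1] after spin(right): x=-3 y=-3 heading=up
[2] after arc(left, 4): x=-7 y=1 heading=left
[3] after straight(1): x=-8 y=1 heading=left
[4] after arc(left, 2): x=-10 y=-1 heading=down
[5] after straight(2): x=-10 y=-3 heading=down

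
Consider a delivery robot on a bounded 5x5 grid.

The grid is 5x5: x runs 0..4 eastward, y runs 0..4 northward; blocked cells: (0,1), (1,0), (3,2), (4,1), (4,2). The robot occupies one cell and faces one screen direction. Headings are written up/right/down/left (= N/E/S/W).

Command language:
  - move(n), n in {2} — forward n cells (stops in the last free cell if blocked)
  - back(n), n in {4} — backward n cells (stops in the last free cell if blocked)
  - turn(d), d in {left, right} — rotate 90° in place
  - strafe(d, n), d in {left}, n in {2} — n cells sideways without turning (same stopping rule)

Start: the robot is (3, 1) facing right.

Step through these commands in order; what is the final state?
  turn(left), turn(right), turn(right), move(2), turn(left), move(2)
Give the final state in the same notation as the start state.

(4, 0) facing right

begin: (3, 1) facing right
t=1 turn(left) ⇒ (3, 1) facing up
t=2 turn(right) ⇒ (3, 1) facing right
t=3 turn(right) ⇒ (3, 1) facing down
t=4 move(2) ⇒ (3, 0) facing down
t=5 turn(left) ⇒ (3, 0) facing right
t=6 move(2) ⇒ (4, 0) facing right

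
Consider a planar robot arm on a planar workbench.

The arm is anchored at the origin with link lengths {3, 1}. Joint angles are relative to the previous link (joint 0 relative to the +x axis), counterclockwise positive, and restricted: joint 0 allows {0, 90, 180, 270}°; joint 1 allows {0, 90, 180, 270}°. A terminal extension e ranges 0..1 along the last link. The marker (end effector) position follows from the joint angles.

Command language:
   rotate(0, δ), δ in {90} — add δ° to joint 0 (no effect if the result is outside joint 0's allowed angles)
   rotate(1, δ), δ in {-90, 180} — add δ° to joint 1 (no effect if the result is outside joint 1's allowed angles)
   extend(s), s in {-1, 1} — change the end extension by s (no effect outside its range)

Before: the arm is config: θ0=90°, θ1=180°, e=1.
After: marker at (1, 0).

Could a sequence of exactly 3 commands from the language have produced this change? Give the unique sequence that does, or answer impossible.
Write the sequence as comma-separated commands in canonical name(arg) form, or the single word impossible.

rotate(0, 90), rotate(0, 90), rotate(0, 90)

start: config: θ0=90°, θ1=180°, e=1
t=1 rotate(0, 90) ⇒ config: θ0=180°, θ1=180°, e=1
t=2 rotate(0, 90) ⇒ config: θ0=270°, θ1=180°, e=1
t=3 rotate(0, 90) ⇒ config: θ0=0°, θ1=180°, e=1
no rival 3-sequence matches.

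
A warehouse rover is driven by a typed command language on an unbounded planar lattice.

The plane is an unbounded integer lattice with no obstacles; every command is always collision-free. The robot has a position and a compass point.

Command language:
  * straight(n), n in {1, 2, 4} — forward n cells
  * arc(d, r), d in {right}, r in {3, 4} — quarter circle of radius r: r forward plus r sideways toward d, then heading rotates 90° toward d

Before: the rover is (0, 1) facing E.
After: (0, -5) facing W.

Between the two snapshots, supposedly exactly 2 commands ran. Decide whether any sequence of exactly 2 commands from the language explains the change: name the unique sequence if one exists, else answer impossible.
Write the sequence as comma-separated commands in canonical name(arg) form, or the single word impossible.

key: position moved to (0,-5) AND the heading swung to W — translation plus rotation needed
initial: (0, 1) facing E
t=1 arc(right, 3) ⇒ (3, -2) facing S
t=2 arc(right, 3) ⇒ (0, -5) facing W
no other 2-command option fits: unique.

arc(right, 3), arc(right, 3)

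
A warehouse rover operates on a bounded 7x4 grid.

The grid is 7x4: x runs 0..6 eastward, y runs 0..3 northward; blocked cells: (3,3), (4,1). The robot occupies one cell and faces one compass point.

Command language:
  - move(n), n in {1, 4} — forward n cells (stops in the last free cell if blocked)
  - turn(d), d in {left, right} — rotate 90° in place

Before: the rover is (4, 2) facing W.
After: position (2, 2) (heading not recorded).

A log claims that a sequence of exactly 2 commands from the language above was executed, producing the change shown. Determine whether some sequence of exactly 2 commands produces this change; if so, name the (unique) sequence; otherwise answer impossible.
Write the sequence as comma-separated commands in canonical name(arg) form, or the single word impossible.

move(1), move(1)

from: (4, 2) facing W
[1] after move(1): (3, 2) facing W
[2] after move(1): (2, 2) facing W
no rival 2-sequence matches.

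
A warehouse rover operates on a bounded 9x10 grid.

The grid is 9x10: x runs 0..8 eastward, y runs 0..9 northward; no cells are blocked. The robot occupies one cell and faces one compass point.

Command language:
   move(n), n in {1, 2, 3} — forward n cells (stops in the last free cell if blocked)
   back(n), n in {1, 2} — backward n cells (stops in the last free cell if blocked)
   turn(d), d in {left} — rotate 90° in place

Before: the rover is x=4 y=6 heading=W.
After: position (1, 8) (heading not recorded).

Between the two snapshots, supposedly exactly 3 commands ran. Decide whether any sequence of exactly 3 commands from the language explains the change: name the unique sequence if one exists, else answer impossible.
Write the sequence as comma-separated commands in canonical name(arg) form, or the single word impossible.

move(3), turn(left), back(2)

key: order matters: swapping move(3) and back(2) lands elsewhere
begin: x=4 y=6 heading=W
[1] after move(3): x=1 y=6 heading=W
[2] after turn(left): x=1 y=6 heading=S
[3] after back(2): x=1 y=8 heading=S
all 216 alternatives checked — unique.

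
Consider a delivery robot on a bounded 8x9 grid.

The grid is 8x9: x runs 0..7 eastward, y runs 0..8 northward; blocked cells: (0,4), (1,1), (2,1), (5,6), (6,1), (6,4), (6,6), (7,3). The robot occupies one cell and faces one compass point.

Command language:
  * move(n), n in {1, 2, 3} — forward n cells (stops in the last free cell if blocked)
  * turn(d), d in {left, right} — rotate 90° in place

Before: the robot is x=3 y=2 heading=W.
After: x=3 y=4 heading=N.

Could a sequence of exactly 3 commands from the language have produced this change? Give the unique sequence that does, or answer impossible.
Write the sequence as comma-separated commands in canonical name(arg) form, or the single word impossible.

key: cell and facing (now N) both changed — the 3 commands mix motion and turning
from: x=3 y=2 heading=W
1. turn(right) → x=3 y=2 heading=N
2. move(1) → x=3 y=3 heading=N
3. move(1) → x=3 y=4 heading=N
uniquely the one of 125 3-step routes that fits.

turn(right), move(1), move(1)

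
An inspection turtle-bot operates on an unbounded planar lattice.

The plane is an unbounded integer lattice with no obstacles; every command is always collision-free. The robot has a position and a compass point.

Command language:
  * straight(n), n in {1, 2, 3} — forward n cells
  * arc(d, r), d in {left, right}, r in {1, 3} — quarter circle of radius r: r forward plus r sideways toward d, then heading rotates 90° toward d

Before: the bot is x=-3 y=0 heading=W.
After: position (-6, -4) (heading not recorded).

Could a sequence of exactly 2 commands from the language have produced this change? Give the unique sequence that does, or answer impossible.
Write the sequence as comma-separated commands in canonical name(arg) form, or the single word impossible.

arc(left, 3), straight(1)

key: running straight(1) before arc(left, 3) would end elsewhere — order is forced
from: x=-3 y=0 heading=W
1. arc(left, 3) → x=-6 y=-3 heading=S
2. straight(1) → x=-6 y=-4 heading=S
all 49 alternatives checked — unique.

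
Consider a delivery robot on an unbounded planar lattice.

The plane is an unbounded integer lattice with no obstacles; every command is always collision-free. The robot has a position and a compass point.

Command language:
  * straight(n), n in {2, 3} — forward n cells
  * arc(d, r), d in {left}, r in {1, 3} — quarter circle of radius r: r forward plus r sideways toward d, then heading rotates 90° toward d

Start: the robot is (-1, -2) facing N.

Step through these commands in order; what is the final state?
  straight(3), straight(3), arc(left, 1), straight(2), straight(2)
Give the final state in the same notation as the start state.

(-6, 5) facing W

start: (-1, -2) facing N
[1] after straight(3): (-1, 1) facing N
[2] after straight(3): (-1, 4) facing N
[3] after arc(left, 1): (-2, 5) facing W
[4] after straight(2): (-4, 5) facing W
[5] after straight(2): (-6, 5) facing W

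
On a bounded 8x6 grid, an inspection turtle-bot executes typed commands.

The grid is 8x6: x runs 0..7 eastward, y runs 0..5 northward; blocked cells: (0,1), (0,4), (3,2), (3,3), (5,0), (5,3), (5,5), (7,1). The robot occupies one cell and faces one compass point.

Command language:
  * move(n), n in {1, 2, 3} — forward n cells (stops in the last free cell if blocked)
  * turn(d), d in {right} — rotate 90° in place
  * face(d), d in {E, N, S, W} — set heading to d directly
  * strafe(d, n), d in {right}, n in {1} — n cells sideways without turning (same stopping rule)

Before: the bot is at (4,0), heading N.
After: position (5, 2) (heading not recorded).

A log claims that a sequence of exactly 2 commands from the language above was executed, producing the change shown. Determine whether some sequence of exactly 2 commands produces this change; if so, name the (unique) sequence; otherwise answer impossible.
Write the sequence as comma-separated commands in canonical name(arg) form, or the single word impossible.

move(2), strafe(right, 1)

key: order matters: swapping move(2) and strafe(right, 1) lands elsewhere
begin: at (4,0), heading N
step 1 (move(2)): at (4,2), heading N
step 2 (strafe(right, 1)): at (5,2), heading N
no rival 2-sequence matches.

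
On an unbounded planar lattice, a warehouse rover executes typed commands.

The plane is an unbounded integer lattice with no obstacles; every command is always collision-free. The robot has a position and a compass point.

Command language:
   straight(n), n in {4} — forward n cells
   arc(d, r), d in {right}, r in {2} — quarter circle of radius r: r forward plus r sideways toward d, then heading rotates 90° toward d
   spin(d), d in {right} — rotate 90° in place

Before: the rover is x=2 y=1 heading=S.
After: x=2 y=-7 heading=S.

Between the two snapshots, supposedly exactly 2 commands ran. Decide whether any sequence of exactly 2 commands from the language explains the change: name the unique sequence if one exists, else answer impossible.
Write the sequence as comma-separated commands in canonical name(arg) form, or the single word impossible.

straight(4), straight(4)

key: still facing S at the end — nothing in the sequence rotates
t0: x=2 y=1 heading=S
[1] after straight(4): x=2 y=-3 heading=S
[2] after straight(4): x=2 y=-7 heading=S
no rival 2-sequence matches.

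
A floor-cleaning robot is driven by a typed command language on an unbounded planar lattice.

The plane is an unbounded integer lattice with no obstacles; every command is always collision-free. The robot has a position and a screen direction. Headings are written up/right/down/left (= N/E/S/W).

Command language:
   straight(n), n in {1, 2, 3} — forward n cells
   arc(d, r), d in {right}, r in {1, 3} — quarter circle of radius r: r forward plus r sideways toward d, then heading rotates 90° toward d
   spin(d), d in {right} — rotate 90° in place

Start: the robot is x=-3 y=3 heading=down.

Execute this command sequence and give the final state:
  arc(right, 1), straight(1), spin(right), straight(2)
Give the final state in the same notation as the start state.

begin: x=-3 y=3 heading=down
1. arc(right, 1) → x=-4 y=2 heading=left
2. straight(1) → x=-5 y=2 heading=left
3. spin(right) → x=-5 y=2 heading=up
4. straight(2) → x=-5 y=4 heading=up

x=-5 y=4 heading=up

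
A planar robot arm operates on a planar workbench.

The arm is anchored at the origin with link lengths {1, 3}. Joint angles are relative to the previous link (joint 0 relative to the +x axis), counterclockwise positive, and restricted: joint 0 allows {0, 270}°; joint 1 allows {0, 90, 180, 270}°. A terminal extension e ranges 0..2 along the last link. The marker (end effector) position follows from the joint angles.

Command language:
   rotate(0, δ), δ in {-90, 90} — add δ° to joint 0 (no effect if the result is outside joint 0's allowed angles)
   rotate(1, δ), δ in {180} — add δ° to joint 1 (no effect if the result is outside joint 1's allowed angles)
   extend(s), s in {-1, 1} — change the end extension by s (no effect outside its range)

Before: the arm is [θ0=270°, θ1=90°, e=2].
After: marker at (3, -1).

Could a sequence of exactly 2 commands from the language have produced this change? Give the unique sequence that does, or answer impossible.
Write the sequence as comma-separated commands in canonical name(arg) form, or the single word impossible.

t0: [θ0=270°, θ1=90°, e=2]
t=1 extend(-1) ⇒ [θ0=270°, θ1=90°, e=1]
t=2 extend(-1) ⇒ [θ0=270°, θ1=90°, e=0]
no rival 2-sequence matches.

extend(-1), extend(-1)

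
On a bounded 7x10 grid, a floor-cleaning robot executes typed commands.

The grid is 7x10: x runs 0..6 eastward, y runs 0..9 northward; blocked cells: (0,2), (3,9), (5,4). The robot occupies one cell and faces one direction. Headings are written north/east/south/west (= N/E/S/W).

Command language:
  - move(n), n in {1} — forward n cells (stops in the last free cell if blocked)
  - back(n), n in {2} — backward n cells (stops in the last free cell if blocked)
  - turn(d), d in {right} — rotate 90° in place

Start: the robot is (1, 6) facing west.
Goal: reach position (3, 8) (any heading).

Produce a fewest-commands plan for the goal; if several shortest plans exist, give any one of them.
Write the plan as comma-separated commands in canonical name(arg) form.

initial: (1, 6) facing west
[1] after back(2): (3, 6) facing west
[2] after turn(right): (3, 6) facing north
[3] after move(1): (3, 7) facing north
[4] after move(1): (3, 8) facing north
minimal: 4 command(s), checked below 4.

back(2), turn(right), move(1), move(1)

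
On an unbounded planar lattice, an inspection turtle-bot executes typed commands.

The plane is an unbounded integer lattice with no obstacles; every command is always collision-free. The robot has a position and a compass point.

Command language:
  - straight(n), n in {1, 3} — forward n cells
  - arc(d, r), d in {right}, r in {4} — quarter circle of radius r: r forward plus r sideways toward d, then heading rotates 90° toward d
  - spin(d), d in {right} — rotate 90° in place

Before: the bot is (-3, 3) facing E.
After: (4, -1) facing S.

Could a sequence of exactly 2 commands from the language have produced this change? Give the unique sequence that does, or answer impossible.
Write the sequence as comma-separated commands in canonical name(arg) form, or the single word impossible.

straight(3), arc(right, 4)

key: running arc(right, 4) before straight(3) would end elsewhere — order is forced
t0: (-3, 3) facing E
[1] after straight(3): (0, 3) facing E
[2] after arc(right, 4): (4, -1) facing S
uniquely the one of 16 2-step routes that fits.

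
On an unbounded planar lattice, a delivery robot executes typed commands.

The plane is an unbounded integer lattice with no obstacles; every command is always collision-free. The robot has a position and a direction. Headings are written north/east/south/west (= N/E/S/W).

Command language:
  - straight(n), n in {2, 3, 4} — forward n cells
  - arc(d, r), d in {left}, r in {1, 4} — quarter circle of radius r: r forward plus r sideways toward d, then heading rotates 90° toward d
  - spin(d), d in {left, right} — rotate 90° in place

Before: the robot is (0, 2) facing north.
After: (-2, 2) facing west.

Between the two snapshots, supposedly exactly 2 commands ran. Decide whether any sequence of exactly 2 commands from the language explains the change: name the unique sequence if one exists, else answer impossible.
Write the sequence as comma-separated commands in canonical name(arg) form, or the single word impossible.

key: position moved to (-2,2) AND the heading swung to W — translation plus rotation needed
from: (0, 2) facing north
[1] after spin(left): (0, 2) facing west
[2] after straight(2): (-2, 2) facing west
no rival 2-sequence matches.

spin(left), straight(2)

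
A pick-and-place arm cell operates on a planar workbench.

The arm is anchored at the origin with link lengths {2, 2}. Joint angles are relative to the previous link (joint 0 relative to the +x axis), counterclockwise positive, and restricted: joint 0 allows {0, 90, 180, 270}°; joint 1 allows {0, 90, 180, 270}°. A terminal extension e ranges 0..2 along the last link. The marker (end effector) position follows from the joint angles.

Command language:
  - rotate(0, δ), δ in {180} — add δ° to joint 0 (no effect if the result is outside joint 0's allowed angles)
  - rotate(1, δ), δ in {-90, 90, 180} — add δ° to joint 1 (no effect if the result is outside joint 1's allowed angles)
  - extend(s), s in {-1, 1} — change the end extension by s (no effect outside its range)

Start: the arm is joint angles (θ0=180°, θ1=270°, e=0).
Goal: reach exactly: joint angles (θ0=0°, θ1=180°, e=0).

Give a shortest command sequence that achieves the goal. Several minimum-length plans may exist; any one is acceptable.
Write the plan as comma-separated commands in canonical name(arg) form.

from: joint angles (θ0=180°, θ1=270°, e=0)
step 1 (rotate(0, 180)): joint angles (θ0=0°, θ1=270°, e=0)
step 2 (rotate(1, -90)): joint angles (θ0=0°, θ1=180°, e=0)
no 1-step plan works, so 2 is optimal.

rotate(0, 180), rotate(1, -90)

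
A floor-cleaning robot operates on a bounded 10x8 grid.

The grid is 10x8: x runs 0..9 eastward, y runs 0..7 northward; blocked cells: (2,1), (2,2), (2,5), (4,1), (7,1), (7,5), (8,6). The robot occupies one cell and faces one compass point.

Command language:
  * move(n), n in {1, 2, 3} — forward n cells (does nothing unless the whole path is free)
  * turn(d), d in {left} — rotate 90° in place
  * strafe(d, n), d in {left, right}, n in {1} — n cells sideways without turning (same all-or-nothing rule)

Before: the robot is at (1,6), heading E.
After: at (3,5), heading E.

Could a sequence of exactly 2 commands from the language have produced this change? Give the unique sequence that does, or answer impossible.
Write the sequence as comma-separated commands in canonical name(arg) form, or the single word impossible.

move(2), strafe(right, 1)

key: heading stays E — no command in the sequence turns
begin: at (1,6), heading E
1. move(2) → at (3,6), heading E
2. strafe(right, 1) → at (3,5), heading E
uniquely the one of 36 2-step routes that fits.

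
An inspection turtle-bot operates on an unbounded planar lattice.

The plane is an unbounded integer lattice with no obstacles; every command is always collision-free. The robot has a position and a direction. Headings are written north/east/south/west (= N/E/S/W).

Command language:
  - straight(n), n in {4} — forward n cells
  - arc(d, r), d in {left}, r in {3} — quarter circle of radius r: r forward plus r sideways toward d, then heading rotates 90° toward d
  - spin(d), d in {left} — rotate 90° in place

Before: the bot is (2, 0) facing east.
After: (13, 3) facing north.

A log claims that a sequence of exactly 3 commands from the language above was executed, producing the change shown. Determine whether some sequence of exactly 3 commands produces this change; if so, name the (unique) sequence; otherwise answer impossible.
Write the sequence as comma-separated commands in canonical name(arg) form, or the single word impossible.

straight(4), straight(4), arc(left, 3)

key: running arc(left, 3) before straight(4) would end elsewhere — order is forced
initial: (2, 0) facing east
step 1 (straight(4)): (6, 0) facing east
step 2 (straight(4)): (10, 0) facing east
step 3 (arc(left, 3)): (13, 3) facing north
uniquely the one of 27 3-step routes that fits.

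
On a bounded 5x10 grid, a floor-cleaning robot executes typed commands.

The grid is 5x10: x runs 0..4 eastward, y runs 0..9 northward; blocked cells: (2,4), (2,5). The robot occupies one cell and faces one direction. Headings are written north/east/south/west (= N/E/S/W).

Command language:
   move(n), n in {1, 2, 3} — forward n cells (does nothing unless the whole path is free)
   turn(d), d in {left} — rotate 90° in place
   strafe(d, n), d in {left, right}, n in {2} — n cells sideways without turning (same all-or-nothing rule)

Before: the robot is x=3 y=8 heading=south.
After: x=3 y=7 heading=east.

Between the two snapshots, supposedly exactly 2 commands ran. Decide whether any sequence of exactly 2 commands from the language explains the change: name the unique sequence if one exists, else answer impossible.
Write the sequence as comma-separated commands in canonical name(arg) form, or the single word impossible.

key: cell and facing (now E) both changed — the 2 commands mix motion and turning
start: x=3 y=8 heading=south
1. move(1) → x=3 y=7 heading=south
2. turn(left) → x=3 y=7 heading=east
no rival 2-sequence matches.

move(1), turn(left)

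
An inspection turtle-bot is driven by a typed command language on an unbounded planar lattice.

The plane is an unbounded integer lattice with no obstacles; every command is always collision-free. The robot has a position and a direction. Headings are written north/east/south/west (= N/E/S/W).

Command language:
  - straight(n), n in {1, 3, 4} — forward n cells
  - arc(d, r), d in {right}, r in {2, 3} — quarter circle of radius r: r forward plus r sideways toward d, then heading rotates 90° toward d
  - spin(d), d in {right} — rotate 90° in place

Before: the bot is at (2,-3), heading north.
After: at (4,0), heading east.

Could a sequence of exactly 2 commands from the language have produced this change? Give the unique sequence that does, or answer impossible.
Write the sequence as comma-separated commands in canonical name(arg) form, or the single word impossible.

key: order matters: swapping straight(1) and arc(right, 2) lands elsewhere
initial: at (2,-3), heading north
1. straight(1) → at (2,-2), heading north
2. arc(right, 2) → at (4,0), heading east
no rival 2-sequence matches.

straight(1), arc(right, 2)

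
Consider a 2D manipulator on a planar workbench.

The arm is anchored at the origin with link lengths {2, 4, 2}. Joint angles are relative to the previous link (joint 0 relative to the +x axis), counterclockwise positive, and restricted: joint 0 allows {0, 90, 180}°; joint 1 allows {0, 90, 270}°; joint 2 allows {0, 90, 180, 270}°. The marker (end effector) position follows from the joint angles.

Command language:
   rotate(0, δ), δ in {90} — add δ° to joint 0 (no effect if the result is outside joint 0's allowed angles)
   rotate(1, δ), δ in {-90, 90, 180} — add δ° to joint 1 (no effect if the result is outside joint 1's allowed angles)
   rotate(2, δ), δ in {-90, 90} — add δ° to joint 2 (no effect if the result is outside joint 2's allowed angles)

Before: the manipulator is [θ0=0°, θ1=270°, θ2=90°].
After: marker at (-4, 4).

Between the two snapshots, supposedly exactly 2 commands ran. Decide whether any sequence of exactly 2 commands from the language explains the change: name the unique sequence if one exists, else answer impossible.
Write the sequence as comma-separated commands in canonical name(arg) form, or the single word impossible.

rotate(0, 90), rotate(0, 90)

from: [θ0=0°, θ1=270°, θ2=90°]
1. rotate(0, 90) → [θ0=90°, θ1=270°, θ2=90°]
2. rotate(0, 90) → [θ0=180°, θ1=270°, θ2=90°]
all 36 alternatives checked — unique.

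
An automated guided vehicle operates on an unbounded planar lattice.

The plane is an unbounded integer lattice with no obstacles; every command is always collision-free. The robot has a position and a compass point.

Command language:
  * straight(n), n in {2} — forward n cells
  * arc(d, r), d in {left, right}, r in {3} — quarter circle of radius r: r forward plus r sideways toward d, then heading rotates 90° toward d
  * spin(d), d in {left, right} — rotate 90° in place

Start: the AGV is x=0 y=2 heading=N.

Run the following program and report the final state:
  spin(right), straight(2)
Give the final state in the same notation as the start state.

t0: x=0 y=2 heading=N
step 1 (spin(right)): x=0 y=2 heading=E
step 2 (straight(2)): x=2 y=2 heading=E

x=2 y=2 heading=E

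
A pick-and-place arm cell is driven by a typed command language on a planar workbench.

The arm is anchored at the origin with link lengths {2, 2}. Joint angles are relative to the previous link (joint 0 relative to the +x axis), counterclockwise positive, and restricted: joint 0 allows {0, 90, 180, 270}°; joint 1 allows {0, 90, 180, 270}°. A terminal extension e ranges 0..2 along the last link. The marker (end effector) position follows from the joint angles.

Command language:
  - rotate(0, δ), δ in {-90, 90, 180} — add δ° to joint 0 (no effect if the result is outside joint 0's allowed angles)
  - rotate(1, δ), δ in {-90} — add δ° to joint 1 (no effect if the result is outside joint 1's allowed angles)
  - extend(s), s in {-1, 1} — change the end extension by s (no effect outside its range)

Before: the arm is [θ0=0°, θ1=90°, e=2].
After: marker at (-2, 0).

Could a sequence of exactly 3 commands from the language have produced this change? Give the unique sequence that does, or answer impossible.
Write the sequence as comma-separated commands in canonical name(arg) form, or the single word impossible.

rotate(1, -90), rotate(1, -90), rotate(1, -90)

from: [θ0=0°, θ1=90°, e=2]
[1] after rotate(1, -90): [θ0=0°, θ1=0°, e=2]
[2] after rotate(1, -90): [θ0=0°, θ1=270°, e=2]
[3] after rotate(1, -90): [θ0=0°, θ1=180°, e=2]
uniquely the one of 216 3-step routes that fits.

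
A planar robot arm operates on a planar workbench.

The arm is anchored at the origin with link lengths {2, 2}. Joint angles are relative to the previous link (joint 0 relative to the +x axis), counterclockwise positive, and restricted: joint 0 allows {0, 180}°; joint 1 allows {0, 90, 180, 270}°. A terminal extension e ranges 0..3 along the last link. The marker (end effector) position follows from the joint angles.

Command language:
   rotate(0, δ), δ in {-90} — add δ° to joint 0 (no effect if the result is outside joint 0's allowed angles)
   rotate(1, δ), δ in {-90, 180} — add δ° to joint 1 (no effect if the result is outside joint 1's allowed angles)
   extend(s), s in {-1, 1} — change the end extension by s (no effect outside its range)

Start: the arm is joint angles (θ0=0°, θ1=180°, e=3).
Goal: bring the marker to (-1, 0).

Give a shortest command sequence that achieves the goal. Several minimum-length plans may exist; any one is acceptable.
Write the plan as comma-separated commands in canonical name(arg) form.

t0: joint angles (θ0=0°, θ1=180°, e=3)
t=1 extend(-1) ⇒ joint angles (θ0=0°, θ1=180°, e=2)
t=2 extend(-1) ⇒ joint angles (θ0=0°, θ1=180°, e=1)
nothing shorter than 2 reaches the goal.

extend(-1), extend(-1)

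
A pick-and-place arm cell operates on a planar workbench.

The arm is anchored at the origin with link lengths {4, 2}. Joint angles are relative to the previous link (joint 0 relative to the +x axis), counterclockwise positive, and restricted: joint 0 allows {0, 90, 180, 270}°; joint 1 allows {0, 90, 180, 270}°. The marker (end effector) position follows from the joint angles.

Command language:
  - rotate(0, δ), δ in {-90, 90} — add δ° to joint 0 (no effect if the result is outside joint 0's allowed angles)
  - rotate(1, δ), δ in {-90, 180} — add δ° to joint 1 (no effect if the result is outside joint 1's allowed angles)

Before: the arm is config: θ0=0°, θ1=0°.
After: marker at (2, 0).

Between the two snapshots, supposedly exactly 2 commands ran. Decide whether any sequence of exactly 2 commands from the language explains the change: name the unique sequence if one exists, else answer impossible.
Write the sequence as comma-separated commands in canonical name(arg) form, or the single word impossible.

t0: config: θ0=0°, θ1=0°
step 1 (rotate(1, -90)): config: θ0=0°, θ1=270°
step 2 (rotate(1, -90)): config: θ0=0°, θ1=180°
no rival 2-sequence matches.

rotate(1, -90), rotate(1, -90)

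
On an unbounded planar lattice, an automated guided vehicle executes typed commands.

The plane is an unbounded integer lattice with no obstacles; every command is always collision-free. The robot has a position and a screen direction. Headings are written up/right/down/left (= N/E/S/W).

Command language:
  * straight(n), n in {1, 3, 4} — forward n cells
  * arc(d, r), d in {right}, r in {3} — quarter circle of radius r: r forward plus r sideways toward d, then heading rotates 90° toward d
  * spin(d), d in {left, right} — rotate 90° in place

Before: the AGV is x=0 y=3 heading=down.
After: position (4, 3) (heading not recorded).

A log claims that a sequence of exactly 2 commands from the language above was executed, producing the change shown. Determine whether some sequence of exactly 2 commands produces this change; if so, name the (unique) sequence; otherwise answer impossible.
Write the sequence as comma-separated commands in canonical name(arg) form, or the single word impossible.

key: running straight(4) before spin(left) would end elsewhere — order is forced
start: x=0 y=3 heading=down
1. spin(left) → x=0 y=3 heading=right
2. straight(4) → x=4 y=3 heading=right
all 36 alternatives checked — unique.

spin(left), straight(4)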